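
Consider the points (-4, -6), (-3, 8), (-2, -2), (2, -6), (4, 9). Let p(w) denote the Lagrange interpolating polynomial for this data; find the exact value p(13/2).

-117219/512

L_0(13/2) = (19/2)·(17/2)·(9/2)·(5/2)/[(-1)·(-2)·(-6)·(-8)] = 4845/512
L_1(13/2) = (21/2)·(17/2)·(9/2)·(5/2)/[(1)·(-1)·(-5)·(-7)] = -459/16
L_2(13/2) = (21/2)·(19/2)·(9/2)·(5/2)/[(2)·(1)·(-4)·(-6)] = 5985/256
L_3(13/2) = (21/2)·(19/2)·(17/2)·(5/2)/[(6)·(5)·(4)·(-2)] = -2261/256
L_4(13/2) = (21/2)·(19/2)·(17/2)·(9/2)/[(8)·(7)·(6)·(2)] = 2907/512
Sum: (-6)·(4845/512) + 8·(-459/16) + (-2)·(5985/256) + (-6)·(-2261/256) + 9·(2907/512) = -117219/512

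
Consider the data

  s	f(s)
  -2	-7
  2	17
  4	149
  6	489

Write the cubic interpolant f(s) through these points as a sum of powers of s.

Newton's divided differences:
f[-2,2] = (17 - (-7)) / (2 - (-2)) = 6
f[2,4] = (149 - 17) / (4 - 2) = 66
f[4,6] = (489 - 149) / (6 - 4) = 170
f[-2,2,4] = (66 - 6) / (4 - (-2)) = 10
f[2,4,6] = (170 - 66) / (6 - 2) = 26
f[-2,2,4,6] = (26 - 10) / (6 - (-2)) = 2
f(s) = -7 + 6·(s + 2) + 10·(s + 2)(s - 2) + 2·(s + 2)(s - 2)(s - 4)
Expanding: f(s) = 2s^3 + 2s^2 - 2s - 3

f(s) = 2s^3 + 2s^2 - 2s - 3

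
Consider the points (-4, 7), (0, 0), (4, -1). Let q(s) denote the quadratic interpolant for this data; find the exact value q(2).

Using Newton's divided-difference form:
q[-4,0] = (0 - 7) / (0 - (-4)) = -7/4
q[0,4] = (-1 - 0) / (4 - 0) = -1/4
q[-4,0,4] = (-1/4 - (-7/4)) / (4 - (-4)) = 3/16
q(2) = 7 + (-7/4)·(6) + (3/16)·(6)·(2) = -5/4

-5/4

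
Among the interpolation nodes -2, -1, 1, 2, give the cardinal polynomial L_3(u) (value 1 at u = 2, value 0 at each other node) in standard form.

L_3(u) = (u + 2)(u + 1)(u - 1) / [(4)·(3)·(1)]
       = (u^3 + 2u^2 - u - 2) / (12)

L_3(u) = (1/12)u^3 + (1/6)u^2 - (1/12)u - 1/6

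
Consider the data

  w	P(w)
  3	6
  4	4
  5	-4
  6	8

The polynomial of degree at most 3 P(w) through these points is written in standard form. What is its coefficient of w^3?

13/3

Build the Lagrange basis polynomials:
L_0(w) = (w - 4)(w - 5)(w - 6) / [-6] = -(1/6)w^3 + (5/2)w^2 - (37/3)w + 20
L_1(w) = (w - 3)(w - 5)(w - 6) / [2] = (1/2)w^3 - 7w^2 + (63/2)w - 45
L_2(w) = (w - 3)(w - 4)(w - 6) / [-2] = -(1/2)w^3 + (13/2)w^2 - 27w + 36
L_3(w) = (w - 3)(w - 4)(w - 5) / [6] = (1/6)w^3 - 2w^2 + (47/6)w - 10
P(w) = 6·L_0 + 4·L_1 + (-4)·L_2 + 8·L_3
Only the coefficient of w^3 is needed; take it from each L_i and combine:
6·(-1/6) + 4·(1/2) + (-4)·(-1/2) + 8·(1/6) = 13/3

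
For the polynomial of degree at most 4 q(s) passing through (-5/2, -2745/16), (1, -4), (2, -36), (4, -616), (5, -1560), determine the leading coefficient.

The leading coefficient equals the top divided difference q[-5/2,1,2,4,5].
q[-5/2,1] = (-4 - (-2745/16)) / (1 - (-5/2)) = 383/8
q[1,2] = (-36 - (-4)) / (2 - 1) = -32
q[2,4] = (-616 - (-36)) / (4 - 2) = -290
q[4,5] = (-1560 - (-616)) / (5 - 4) = -944
q[-5/2,1,2] = (-32 - 383/8) / (2 - (-5/2)) = -71/4
q[1,2,4] = (-290 - (-32)) / (4 - 1) = -86
q[2,4,5] = (-944 - (-290)) / (5 - 2) = -218
q[-5/2,1,2,4] = (-86 - (-71/4)) / (4 - (-5/2)) = -21/2
q[1,2,4,5] = (-218 - (-86)) / (5 - 1) = -33
q[-5/2,1,2,4,5] = (-33 - (-21/2)) / (5 - (-5/2)) = -3

-3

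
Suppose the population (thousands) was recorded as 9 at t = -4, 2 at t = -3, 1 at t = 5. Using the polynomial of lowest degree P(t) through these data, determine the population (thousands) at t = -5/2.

-89/96

L_0(-5/2) = (1/2)·(-15/2)/[(-1)·(-9)] = -5/12
L_1(-5/2) = (3/2)·(-15/2)/[(1)·(-8)] = 45/32
L_2(-5/2) = (3/2)·(1/2)/[(9)·(8)] = 1/96
Sum: 9·(-5/12) + 2·(45/32) + 1·(1/96) = -89/96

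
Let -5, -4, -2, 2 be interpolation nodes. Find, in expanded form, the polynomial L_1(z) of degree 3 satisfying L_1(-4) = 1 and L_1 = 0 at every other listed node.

L_1(z) = (1/12)z^3 + (5/12)z^2 - (1/3)z - 5/3

L_1(z) = (z + 5)(z + 2)(z - 2) / [(1)·(-2)·(-6)]
       = (z^3 + 5z^2 - 4z - 20) / (12)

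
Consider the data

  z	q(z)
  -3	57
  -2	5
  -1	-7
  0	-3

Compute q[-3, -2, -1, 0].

q[-3,-2] = (5 - 57) / (-2 - (-3)) = -52
q[-2,-1] = (-7 - 5) / (-1 - (-2)) = -12
q[-1,0] = (-3 - (-7)) / (0 - (-1)) = 4
q[-3,-2,-1] = (-12 - (-52)) / (-1 - (-3)) = 20
q[-2,-1,0] = (4 - (-12)) / (0 - (-2)) = 8
q[-3,-2,-1,0] = (8 - 20) / (0 - (-3)) = -4

-4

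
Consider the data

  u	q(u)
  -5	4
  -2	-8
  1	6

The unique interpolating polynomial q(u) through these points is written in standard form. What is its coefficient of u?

55/9

Build the Lagrange basis polynomials:
L_0(u) = (u + 2)(u - 1) / [18] = (1/18)u^2 + (1/18)u - 1/9
L_1(u) = (u + 5)(u - 1) / [-9] = -(1/9)u^2 - (4/9)u + 5/9
L_2(u) = (u + 5)(u + 2) / [18] = (1/18)u^2 + (7/18)u + 5/9
q(u) = 4·L_0 + (-8)·L_1 + 6·L_2
Only the coefficient of u is needed; take it from each L_i and combine:
4·(1/18) + (-8)·(-4/9) + 6·(7/18) = 55/9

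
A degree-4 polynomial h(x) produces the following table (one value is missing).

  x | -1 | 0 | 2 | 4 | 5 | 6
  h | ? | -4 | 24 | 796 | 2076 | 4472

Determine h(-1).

The 5 known values determine h uniquely (degree ≤ 4).
L_0(-1) = (-3)·(-5)·(-6)·(-7)/[(-2)·(-4)·(-5)·(-6)] = 21/8
L_1(-1) = (-1)·(-5)·(-6)·(-7)/[(2)·(-2)·(-3)·(-4)] = -35/8
L_2(-1) = (-1)·(-3)·(-6)·(-7)/[(4)·(2)·(-1)·(-2)] = 63/8
L_3(-1) = (-1)·(-3)·(-5)·(-7)/[(5)·(3)·(1)·(-1)] = -7
L_4(-1) = (-1)·(-3)·(-5)·(-6)/[(6)·(4)·(2)·(1)] = 15/8
Sum: (-4)·(21/8) + 24·(-35/8) + 796·(63/8) + 2076·(-7) + 4472·(15/8) = 6

6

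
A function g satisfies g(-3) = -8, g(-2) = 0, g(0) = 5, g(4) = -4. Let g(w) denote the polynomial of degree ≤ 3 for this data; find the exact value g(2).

L_0(2) = (4)·(2)·(-2)/[(-1)·(-3)·(-7)] = 16/21
L_1(2) = (5)·(2)·(-2)/[(1)·(-2)·(-6)] = -5/3
L_2(2) = (5)·(4)·(-2)/[(3)·(2)·(-4)] = 5/3
L_3(2) = (5)·(4)·(2)/[(7)·(6)·(4)] = 5/21
Sum: (-8)·(16/21) + 0 + 5·(5/3) + (-4)·(5/21) = 9/7

9/7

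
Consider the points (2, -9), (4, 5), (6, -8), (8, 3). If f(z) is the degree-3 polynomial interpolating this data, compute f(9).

L_0(9) = (5)·(3)·(1)/[(-2)·(-4)·(-6)] = -5/16
L_1(9) = (7)·(3)·(1)/[(2)·(-2)·(-4)] = 21/16
L_2(9) = (7)·(5)·(1)/[(4)·(2)·(-2)] = -35/16
L_3(9) = (7)·(5)·(3)/[(6)·(4)·(2)] = 35/16
Sum: (-9)·(-5/16) + 5·(21/16) + (-8)·(-35/16) + 3·(35/16) = 535/16

535/16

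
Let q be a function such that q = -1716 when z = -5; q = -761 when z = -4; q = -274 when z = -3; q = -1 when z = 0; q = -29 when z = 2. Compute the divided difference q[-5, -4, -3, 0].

27

q[-5,-4] = (-761 - (-1716)) / (-4 - (-5)) = 955
q[-4,-3] = (-274 - (-761)) / (-3 - (-4)) = 487
q[-3,0] = (-1 - (-274)) / (0 - (-3)) = 91
q[-5,-4,-3] = (487 - 955) / (-3 - (-5)) = -234
q[-4,-3,0] = (91 - 487) / (0 - (-4)) = -99
q[-5,-4,-3,0] = (-99 - (-234)) / (0 - (-5)) = 27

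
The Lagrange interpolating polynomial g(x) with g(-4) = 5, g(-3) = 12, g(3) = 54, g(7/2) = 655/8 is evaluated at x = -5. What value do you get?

L_0(-5) = (-2)·(-8)·(-17/2)/[(-1)·(-7)·(-15/2)] = 272/105
L_1(-5) = (-1)·(-8)·(-17/2)/[(1)·(-6)·(-13/2)] = -68/39
L_2(-5) = (-1)·(-2)·(-17/2)/[(7)·(6)·(-1/2)] = 17/21
L_3(-5) = (-1)·(-2)·(-8)/[(15/2)·(13/2)·(1/2)] = -128/195
Sum: 5·(272/105) + 12·(-68/39) + 54·(17/21) + 655/8·(-128/195) = -18

-18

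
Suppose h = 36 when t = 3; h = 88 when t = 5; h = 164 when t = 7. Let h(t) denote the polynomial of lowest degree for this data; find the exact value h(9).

Using Newton's divided-difference form:
h[3,5] = (88 - 36) / (5 - 3) = 26
h[5,7] = (164 - 88) / (7 - 5) = 38
h[3,5,7] = (38 - 26) / (7 - 3) = 3
h(9) = 36 + 26·(6) + 3·(6)·(4) = 264

264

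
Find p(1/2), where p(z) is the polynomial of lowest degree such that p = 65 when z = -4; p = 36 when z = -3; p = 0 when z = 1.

Evaluate each Lagrange basis at z = 1/2:
L_0(1/2) = (7/2)·(-1/2)/[(-1)·(-5)] = -7/20
L_1(1/2) = (9/2)·(-1/2)/[(1)·(-4)] = 9/16
L_2(1/2) = (9/2)·(7/2)/[(5)·(4)] = 63/80
Sum: 65·(-7/20) + 36·(9/16) + 0 = -5/2

-5/2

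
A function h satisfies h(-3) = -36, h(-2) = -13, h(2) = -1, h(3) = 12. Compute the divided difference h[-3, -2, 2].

-4

h[-3,-2] = (-13 - (-36)) / (-2 - (-3)) = 23
h[-2,2] = (-1 - (-13)) / (2 - (-2)) = 3
h[-3,-2,2] = (3 - 23) / (2 - (-3)) = -4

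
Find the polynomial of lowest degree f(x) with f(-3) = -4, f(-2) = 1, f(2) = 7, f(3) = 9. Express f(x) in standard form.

Newton's divided differences:
f[-3,-2] = (1 - (-4)) / (-2 - (-3)) = 5
f[-2,2] = (7 - 1) / (2 - (-2)) = 3/2
f[2,3] = (9 - 7) / (3 - 2) = 2
f[-3,-2,2] = (3/2 - 5) / (2 - (-3)) = -7/10
f[-2,2,3] = (2 - 3/2) / (3 - (-2)) = 1/10
f[-3,-2,2,3] = (1/10 - (-7/10)) / (3 - (-3)) = 2/15
f(x) = -4 + 5·(x + 3) + (-7/10)·(x + 3)(x + 2) + (2/15)·(x + 3)(x + 2)(x - 2)
Expanding: f(x) = (2/15)x^3 - (3/10)x^2 + (29/30)x + 26/5

f(x) = (2/15)x^3 - (3/10)x^2 + (29/30)x + 26/5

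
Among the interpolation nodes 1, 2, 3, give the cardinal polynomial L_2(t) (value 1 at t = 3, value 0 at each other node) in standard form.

L_2(t) = (1/2)t^2 - (3/2)t + 1

L_2(t) = (t - 1)(t - 2) / [(2)·(1)]
       = (t^2 - 3t + 2) / (2)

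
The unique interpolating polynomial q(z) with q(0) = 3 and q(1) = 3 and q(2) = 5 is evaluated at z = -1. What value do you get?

5

L_0(-1) = (-2)·(-3)/[(-1)·(-2)] = 3
L_1(-1) = (-1)·(-3)/[(1)·(-1)] = -3
L_2(-1) = (-1)·(-2)/[(2)·(1)] = 1
Sum: 3·(3) + 3·(-3) + 5·(1) = 5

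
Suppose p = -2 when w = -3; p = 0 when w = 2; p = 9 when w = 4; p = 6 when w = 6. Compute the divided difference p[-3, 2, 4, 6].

-73/315

p[-3,2] = (0 - (-2)) / (2 - (-3)) = 2/5
p[2,4] = (9 - 0) / (4 - 2) = 9/2
p[4,6] = (6 - 9) / (6 - 4) = -3/2
p[-3,2,4] = (9/2 - 2/5) / (4 - (-3)) = 41/70
p[2,4,6] = (-3/2 - 9/2) / (6 - 2) = -3/2
p[-3,2,4,6] = (-3/2 - 41/70) / (6 - (-3)) = -73/315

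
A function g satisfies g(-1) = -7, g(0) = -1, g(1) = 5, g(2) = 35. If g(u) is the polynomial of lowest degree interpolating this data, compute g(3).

Evaluate each Lagrange basis at u = 3:
L_0(3) = (3)·(2)·(1)/[(-1)·(-2)·(-3)] = -1
L_1(3) = (4)·(2)·(1)/[(1)·(-1)·(-2)] = 4
L_2(3) = (4)·(3)·(1)/[(2)·(1)·(-1)] = -6
L_3(3) = (4)·(3)·(2)/[(3)·(2)·(1)] = 4
Sum: (-7)·(-1) + (-1)·(4) + 5·(-6) + 35·(4) = 113

113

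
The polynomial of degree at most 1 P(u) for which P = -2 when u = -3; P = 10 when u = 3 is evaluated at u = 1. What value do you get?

6

L_0(1) = (-2)/[(-6)] = 1/3
L_1(1) = (4)/[(6)] = 2/3
Sum: (-2)·(1/3) + 10·(2/3) = 6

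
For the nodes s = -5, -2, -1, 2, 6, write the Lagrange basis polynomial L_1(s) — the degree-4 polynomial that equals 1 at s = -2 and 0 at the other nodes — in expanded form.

L_1(s) = -(1/96)s^4 + (1/48)s^3 + (31/96)s^2 - (1/3)s - 5/8

L_1(s) = (s + 5)(s + 1)(s - 2)(s - 6) / [(3)·(-1)·(-4)·(-8)]
       = (s^4 - 2s^3 - 31s^2 + 32s + 60) / (-96)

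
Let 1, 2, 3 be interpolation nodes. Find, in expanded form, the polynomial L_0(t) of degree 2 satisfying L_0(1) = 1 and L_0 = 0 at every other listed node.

L_0(t) = (t - 2)(t - 3) / [(-1)·(-2)]
       = (t^2 - 5t + 6) / (2)

L_0(t) = (1/2)t^2 - (5/2)t + 3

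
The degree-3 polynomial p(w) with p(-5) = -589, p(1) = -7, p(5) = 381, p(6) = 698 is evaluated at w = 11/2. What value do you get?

524

Evaluate each Lagrange basis at w = 11/2:
L_0(11/2) = (9/2)·(1/2)·(-1/2)/[(-6)·(-10)·(-11)] = 3/1760
L_1(11/2) = (21/2)·(1/2)·(-1/2)/[(6)·(-4)·(-5)] = -7/320
L_2(11/2) = (21/2)·(9/2)·(-1/2)/[(10)·(4)·(-1)] = 189/320
L_3(11/2) = (21/2)·(9/2)·(1/2)/[(11)·(5)·(1)] = 189/440
Sum: (-589)·(3/1760) + (-7)·(-7/320) + 381·(189/320) + 698·(189/440) = 524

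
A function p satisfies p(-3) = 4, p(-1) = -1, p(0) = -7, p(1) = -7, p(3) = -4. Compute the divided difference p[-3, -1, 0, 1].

p[-3,-1] = (-1 - 4) / (-1 - (-3)) = -5/2
p[-1,0] = (-7 - (-1)) / (0 - (-1)) = -6
p[0,1] = (-7 - (-7)) / (1 - 0) = 0
p[-3,-1,0] = (-6 - (-5/2)) / (0 - (-3)) = -7/6
p[-1,0,1] = (0 - (-6)) / (1 - (-1)) = 3
p[-3,-1,0,1] = (3 - (-7/6)) / (1 - (-3)) = 25/24

25/24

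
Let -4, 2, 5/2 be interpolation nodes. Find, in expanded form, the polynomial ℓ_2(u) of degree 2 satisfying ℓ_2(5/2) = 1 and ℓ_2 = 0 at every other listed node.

ℓ_2(u) = (u + 4)(u - 2) / [(13/2)·(1/2)]
       = (u^2 + 2u - 8) / (13/4)

ℓ_2(u) = (4/13)u^2 + (8/13)u - 32/13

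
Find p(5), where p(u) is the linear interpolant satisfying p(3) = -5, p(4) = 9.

L_0(5) = (1)/[(-1)] = -1
L_1(5) = (2)/[(1)] = 2
Sum: (-5)·(-1) + 9·(2) = 23

23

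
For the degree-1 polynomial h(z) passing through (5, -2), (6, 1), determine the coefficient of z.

The leading coefficient equals the top divided difference h[5,6].
h[5,6] = (1 - (-2)) / (6 - 5) = 3

3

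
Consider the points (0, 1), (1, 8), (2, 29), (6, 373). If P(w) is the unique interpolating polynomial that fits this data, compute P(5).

Evaluate each Lagrange basis at w = 5:
L_0(5) = (4)·(3)·(-1)/[(-1)·(-2)·(-6)] = 1
L_1(5) = (5)·(3)·(-1)/[(1)·(-1)·(-5)] = -3
L_2(5) = (5)·(4)·(-1)/[(2)·(1)·(-4)] = 5/2
L_3(5) = (5)·(4)·(3)/[(6)·(5)·(4)] = 1/2
Sum: 1·(1) + 8·(-3) + 29·(5/2) + 373·(1/2) = 236

236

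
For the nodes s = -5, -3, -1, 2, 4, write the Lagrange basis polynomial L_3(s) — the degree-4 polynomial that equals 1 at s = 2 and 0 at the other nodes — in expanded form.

L_3(s) = (s + 5)(s + 3)(s + 1)(s - 4) / [(7)·(5)·(3)·(-2)]
       = (s^4 + 5s^3 - 13s^2 - 77s - 60) / (-210)

L_3(s) = -(1/210)s^4 - (1/42)s^3 + (13/210)s^2 + (11/30)s + 2/7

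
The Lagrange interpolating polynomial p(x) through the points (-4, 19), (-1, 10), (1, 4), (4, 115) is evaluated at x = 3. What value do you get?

54

Evaluate each Lagrange basis at x = 3:
L_0(3) = (4)·(2)·(-1)/[(-3)·(-5)·(-8)] = 1/15
L_1(3) = (7)·(2)·(-1)/[(3)·(-2)·(-5)] = -7/15
L_2(3) = (7)·(4)·(-1)/[(5)·(2)·(-3)] = 14/15
L_3(3) = (7)·(4)·(2)/[(8)·(5)·(3)] = 7/15
Sum: 19·(1/15) + 10·(-7/15) + 4·(14/15) + 115·(7/15) = 54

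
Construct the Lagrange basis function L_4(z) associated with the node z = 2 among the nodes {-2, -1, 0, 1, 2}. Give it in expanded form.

L_4(z) = (1/24)z^4 + (1/12)z^3 - (1/24)z^2 - (1/12)z

L_4(z) = (z + 2)(z + 1)z(z - 1) / [(4)·(3)·(2)·(1)]
       = (z^4 + 2z^3 - z^2 - 2z) / (24)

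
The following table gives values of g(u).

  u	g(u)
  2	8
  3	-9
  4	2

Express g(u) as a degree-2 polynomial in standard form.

g(u) = 14u^2 - 87u + 126

Build the Lagrange basis polynomials:
L_0(u) = (u - 3)(u - 4) / [2] = (1/2)u^2 - (7/2)u + 6
L_1(u) = (u - 2)(u - 4) / [-1] = -u^2 + 6u - 8
L_2(u) = (u - 2)(u - 3) / [2] = (1/2)u^2 - (5/2)u + 3
g(u) = 8·L_0 + (-9)·L_1 + 2·L_2
  8·L_0(u) = 4u^2 - 28u + 48
  (-9)·L_1(u) = 9u^2 - 54u + 72
  2·L_2(u) = u^2 - 5u + 6
Adding term by term: 14u^2 - 87u + 126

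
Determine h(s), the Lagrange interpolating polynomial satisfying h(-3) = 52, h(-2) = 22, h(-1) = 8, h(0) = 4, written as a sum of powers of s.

Build the Lagrange basis polynomials:
L_0(s) = (s + 2)(s + 1)s / [-6] = -(1/6)s^3 - (1/2)s^2 - (1/3)s
L_1(s) = (s + 3)(s + 1)s / [2] = (1/2)s^3 + 2s^2 + (3/2)s
L_2(s) = (s + 3)(s + 2)s / [-2] = -(1/2)s^3 - (5/2)s^2 - 3s
L_3(s) = (s + 3)(s + 2)(s + 1) / [6] = (1/6)s^3 + s^2 + (11/6)s + 1
h(s) = 52·L_0 + 22·L_1 + 8·L_2 + 4·L_3
  52·L_0(s) = -(26/3)s^3 - 26s^2 - (52/3)s
  22·L_1(s) = 11s^3 + 44s^2 + 33s
  8·L_2(s) = -4s^3 - 20s^2 - 24s
  4·L_3(s) = (2/3)s^3 + 4s^2 + (22/3)s + 4
Adding term by term: -s^3 + 2s^2 - s + 4

h(s) = -s^3 + 2s^2 - s + 4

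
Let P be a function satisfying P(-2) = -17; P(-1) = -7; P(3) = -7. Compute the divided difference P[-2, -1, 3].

-2

P[-2,-1] = (-7 - (-17)) / (-1 - (-2)) = 10
P[-1,3] = (-7 - (-7)) / (3 - (-1)) = 0
P[-2,-1,3] = (0 - 10) / (3 - (-2)) = -2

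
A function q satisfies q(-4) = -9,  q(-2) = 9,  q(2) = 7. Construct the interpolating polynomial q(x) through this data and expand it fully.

q(x) = -(19/12)x^2 - (1/2)x + 43/3

Newton's divided differences:
q[-4,-2] = (9 - (-9)) / (-2 - (-4)) = 9
q[-2,2] = (7 - 9) / (2 - (-2)) = -1/2
q[-4,-2,2] = (-1/2 - 9) / (2 - (-4)) = -19/12
q(x) = -9 + 9·(x + 4) + (-19/12)·(x + 4)(x + 2)
Expanding: q(x) = -(19/12)x^2 - (1/2)x + 43/3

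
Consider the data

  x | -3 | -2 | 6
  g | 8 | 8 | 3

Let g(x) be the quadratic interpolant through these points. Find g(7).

Evaluate each Lagrange basis at x = 7:
L_0(7) = (9)·(1)/[(-1)·(-9)] = 1
L_1(7) = (10)·(1)/[(1)·(-8)] = -5/4
L_2(7) = (10)·(9)/[(9)·(8)] = 5/4
Sum: 8·(1) + 8·(-5/4) + 3·(5/4) = 7/4

7/4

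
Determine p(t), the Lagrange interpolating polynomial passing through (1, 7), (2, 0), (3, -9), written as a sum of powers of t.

Build the Lagrange basis polynomials:
L_0(t) = (t - 2)(t - 3) / [2] = (1/2)t^2 - (5/2)t + 3
L_1(t) = (t - 1)(t - 3) / [-1] = -t^2 + 4t - 3
L_2(t) = (t - 1)(t - 2) / [2] = (1/2)t^2 - (3/2)t + 1
p(t) = 7·L_0 + 0·L_1 + (-9)·L_2
  7·L_0(t) = (7/2)t^2 - (35/2)t + 21
  0·L_1(t) = 0
  (-9)·L_2(t) = -(9/2)t^2 + (27/2)t - 9
Adding term by term: -t^2 - 4t + 12

p(t) = -t^2 - 4t + 12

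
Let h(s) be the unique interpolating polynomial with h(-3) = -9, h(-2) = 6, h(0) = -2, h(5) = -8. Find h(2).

-27

Using Newton's divided-difference form:
h[-3,-2] = (6 - (-9)) / (-2 - (-3)) = 15
h[-2,0] = (-2 - 6) / (0 - (-2)) = -4
h[0,5] = (-8 - (-2)) / (5 - 0) = -6/5
h[-3,-2,0] = (-4 - 15) / (0 - (-3)) = -19/3
h[-2,0,5] = (-6/5 - (-4)) / (5 - (-2)) = 2/5
h[-3,-2,0,5] = (2/5 - (-19/3)) / (5 - (-3)) = 101/120
h(2) = -9 + 15·(5) + (-19/3)·(5)·(4) + (101/120)·(5)·(4)·(2) = -27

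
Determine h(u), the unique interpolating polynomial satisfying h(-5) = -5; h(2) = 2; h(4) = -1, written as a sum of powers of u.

h(u) = -(5/18)u^2 + (1/6)u + 25/9

Newton's divided differences:
h[-5,2] = (2 - (-5)) / (2 - (-5)) = 1
h[2,4] = (-1 - 2) / (4 - 2) = -3/2
h[-5,2,4] = (-3/2 - 1) / (4 - (-5)) = -5/18
h(u) = -5 + 1·(u + 5) + (-5/18)·(u + 5)(u - 2)
Expanding: h(u) = -(5/18)u^2 + (1/6)u + 25/9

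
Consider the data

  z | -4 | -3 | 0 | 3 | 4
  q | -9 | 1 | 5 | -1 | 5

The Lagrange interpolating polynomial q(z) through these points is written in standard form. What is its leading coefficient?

The leading coefficient equals the top divided difference q[-4,-3,0,3,4].
q[-4,-3] = (1 - (-9)) / (-3 - (-4)) = 10
q[-3,0] = (5 - 1) / (0 - (-3)) = 4/3
q[0,3] = (-1 - 5) / (3 - 0) = -2
q[3,4] = (5 - (-1)) / (4 - 3) = 6
q[-4,-3,0] = (4/3 - 10) / (0 - (-4)) = -13/6
q[-3,0,3] = (-2 - 4/3) / (3 - (-3)) = -5/9
q[0,3,4] = (6 - (-2)) / (4 - 0) = 2
q[-4,-3,0,3] = (-5/9 - (-13/6)) / (3 - (-4)) = 29/126
q[-3,0,3,4] = (2 - (-5/9)) / (4 - (-3)) = 23/63
q[-4,-3,0,3,4] = (23/63 - 29/126) / (4 - (-4)) = 17/1008

17/1008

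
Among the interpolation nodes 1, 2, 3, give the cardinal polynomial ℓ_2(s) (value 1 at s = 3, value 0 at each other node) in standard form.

ℓ_2(s) = (s - 1)(s - 2) / [(2)·(1)]
       = (s^2 - 3s + 2) / (2)

ℓ_2(s) = (1/2)s^2 - (3/2)s + 1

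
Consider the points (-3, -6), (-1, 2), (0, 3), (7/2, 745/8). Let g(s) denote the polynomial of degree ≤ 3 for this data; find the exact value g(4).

Using Newton's divided-difference form:
g[-3,-1] = (2 - (-6)) / (-1 - (-3)) = 4
g[-1,0] = (3 - 2) / (0 - (-1)) = 1
g[0,7/2] = (745/8 - 3) / (7/2 - 0) = 103/4
g[-3,-1,0] = (1 - 4) / (0 - (-3)) = -1
g[-1,0,7/2] = (103/4 - 1) / (7/2 - (-1)) = 11/2
g[-3,-1,0,7/2] = (11/2 - (-1)) / (7/2 - (-3)) = 1
g(4) = -6 + 4·(7) + (-1)·(7)·(5) + 1·(7)·(5)·(4) = 127

127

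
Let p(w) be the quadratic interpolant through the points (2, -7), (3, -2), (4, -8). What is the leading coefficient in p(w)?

The leading coefficient equals the top divided difference p[2,3,4].
p[2,3] = (-2 - (-7)) / (3 - 2) = 5
p[3,4] = (-8 - (-2)) / (4 - 3) = -6
p[2,3,4] = (-6 - 5) / (4 - 2) = -11/2

-11/2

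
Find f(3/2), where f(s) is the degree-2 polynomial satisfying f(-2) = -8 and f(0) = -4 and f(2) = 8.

17/4

L_0(3/2) = (3/2)·(-1/2)/[(-2)·(-4)] = -3/32
L_1(3/2) = (7/2)·(-1/2)/[(2)·(-2)] = 7/16
L_2(3/2) = (7/2)·(3/2)/[(4)·(2)] = 21/32
Sum: (-8)·(-3/32) + (-4)·(7/16) + 8·(21/32) = 17/4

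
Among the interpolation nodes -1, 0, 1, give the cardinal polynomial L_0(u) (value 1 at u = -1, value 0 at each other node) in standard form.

L_0(u) = (1/2)u^2 - (1/2)u

L_0(u) = u(u - 1) / [(-1)·(-2)]
       = (u^2 - u) / (2)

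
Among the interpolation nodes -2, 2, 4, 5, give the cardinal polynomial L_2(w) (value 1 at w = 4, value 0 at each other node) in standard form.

L_2(w) = (w + 2)(w - 2)(w - 5) / [(6)·(2)·(-1)]
       = (w^3 - 5w^2 - 4w + 20) / (-12)

L_2(w) = -(1/12)w^3 + (5/12)w^2 + (1/3)w - 5/3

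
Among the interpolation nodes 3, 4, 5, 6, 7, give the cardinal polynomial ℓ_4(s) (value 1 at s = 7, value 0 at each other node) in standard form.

ℓ_4(s) = (1/24)s^4 - (3/4)s^3 + (119/24)s^2 - (57/4)s + 15

ℓ_4(s) = (s - 3)(s - 4)(s - 5)(s - 6) / [(4)·(3)·(2)·(1)]
       = (s^4 - 18s^3 + 119s^2 - 342s + 360) / (24)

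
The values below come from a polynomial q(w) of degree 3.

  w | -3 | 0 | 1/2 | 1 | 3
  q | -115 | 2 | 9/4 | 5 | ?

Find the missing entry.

The 4 known values determine q uniquely (degree ≤ 3).
L_0(3) = (3)·(5/2)·(2)/[(-3)·(-7/2)·(-4)] = -5/14
L_1(3) = (6)·(5/2)·(2)/[(3)·(-1/2)·(-1)] = 20
L_2(3) = (6)·(3)·(2)/[(7/2)·(1/2)·(-1/2)] = -288/7
L_3(3) = (6)·(3)·(5/2)/[(4)·(1)·(1/2)] = 45/2
Sum: (-115)·(-5/14) + 2·(20) + 9/4·(-288/7) + 5·(45/2) = 101

101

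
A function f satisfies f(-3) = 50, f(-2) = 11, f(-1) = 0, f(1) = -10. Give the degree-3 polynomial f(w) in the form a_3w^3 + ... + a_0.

f(w) = -3w^3 - 4w^2 - 2w - 1

Newton's divided differences:
f[-3,-2] = (11 - 50) / (-2 - (-3)) = -39
f[-2,-1] = (0 - 11) / (-1 - (-2)) = -11
f[-1,1] = (-10 - 0) / (1 - (-1)) = -5
f[-3,-2,-1] = (-11 - (-39)) / (-1 - (-3)) = 14
f[-2,-1,1] = (-5 - (-11)) / (1 - (-2)) = 2
f[-3,-2,-1,1] = (2 - 14) / (1 - (-3)) = -3
f(w) = 50 + (-39)·(w + 3) + 14·(w + 3)(w + 2) + (-3)·(w + 3)(w + 2)(w + 1)
Expanding: f(w) = -3w^3 - 4w^2 - 2w - 1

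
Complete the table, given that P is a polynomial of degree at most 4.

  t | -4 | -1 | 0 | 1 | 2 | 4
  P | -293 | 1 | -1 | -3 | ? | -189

The 5 known values determine P uniquely (degree ≤ 4).
L_0(2) = (3)·(2)·(1)·(-2)/[(-3)·(-4)·(-5)·(-8)] = -1/40
L_1(2) = (6)·(2)·(1)·(-2)/[(3)·(-1)·(-2)·(-5)] = 4/5
L_2(2) = (6)·(3)·(1)·(-2)/[(4)·(1)·(-1)·(-4)] = -9/4
L_3(2) = (6)·(3)·(2)·(-2)/[(5)·(2)·(1)·(-3)] = 12/5
L_4(2) = (6)·(3)·(2)·(1)/[(8)·(5)·(4)·(3)] = 3/40
Sum: (-293)·(-1/40) + 1·(4/5) + (-1)·(-9/4) + (-3)·(12/5) + (-189)·(3/40) = -11

-11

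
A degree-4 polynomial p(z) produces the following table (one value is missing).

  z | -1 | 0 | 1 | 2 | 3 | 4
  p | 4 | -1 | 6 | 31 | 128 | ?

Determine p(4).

399

The 5 known values determine p uniquely (degree ≤ 4).
Evaluate each Lagrange basis at z = 4:
L_0(4) = (4)·(3)·(2)·(1)/[(-1)·(-2)·(-3)·(-4)] = 1
L_1(4) = (5)·(3)·(2)·(1)/[(1)·(-1)·(-2)·(-3)] = -5
L_2(4) = (5)·(4)·(2)·(1)/[(2)·(1)·(-1)·(-2)] = 10
L_3(4) = (5)·(4)·(3)·(1)/[(3)·(2)·(1)·(-1)] = -10
L_4(4) = (5)·(4)·(3)·(2)/[(4)·(3)·(2)·(1)] = 5
Sum: 4·(1) + (-1)·(-5) + 6·(10) + 31·(-10) + 128·(5) = 399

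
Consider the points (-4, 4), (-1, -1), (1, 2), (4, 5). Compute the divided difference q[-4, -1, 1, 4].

-11/120

q[-4,-1] = (-1 - 4) / (-1 - (-4)) = -5/3
q[-1,1] = (2 - (-1)) / (1 - (-1)) = 3/2
q[1,4] = (5 - 2) / (4 - 1) = 1
q[-4,-1,1] = (3/2 - (-5/3)) / (1 - (-4)) = 19/30
q[-1,1,4] = (1 - 3/2) / (4 - (-1)) = -1/10
q[-4,-1,1,4] = (-1/10 - 19/30) / (4 - (-4)) = -11/120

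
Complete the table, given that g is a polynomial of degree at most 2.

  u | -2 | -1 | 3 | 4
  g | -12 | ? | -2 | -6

The 3 known values determine g uniquely (degree ≤ 2).
Evaluate each Lagrange basis at u = -1:
L_0(-1) = (-4)·(-5)/[(-5)·(-6)] = 2/3
L_1(-1) = (1)·(-5)/[(5)·(-1)] = 1
L_2(-1) = (1)·(-4)/[(6)·(1)] = -2/3
Sum: (-12)·(2/3) + (-2)·(1) + (-6)·(-2/3) = -6

-6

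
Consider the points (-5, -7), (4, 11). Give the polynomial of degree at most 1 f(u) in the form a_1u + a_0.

Build the Lagrange basis polynomials:
L_0(u) = (u - 4) / [-9] = -(1/9)u + 4/9
L_1(u) = (u + 5) / [9] = (1/9)u + 5/9
f(u) = (-7)·L_0 + 11·L_1
  (-7)·L_0(u) = (7/9)u - 28/9
  11·L_1(u) = (11/9)u + 55/9
Adding term by term: 2u + 3

f(u) = 2u + 3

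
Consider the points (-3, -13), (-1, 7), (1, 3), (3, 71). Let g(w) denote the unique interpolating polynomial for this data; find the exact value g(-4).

-62

Using Newton's divided-difference form:
g[-3,-1] = (7 - (-13)) / (-1 - (-3)) = 10
g[-1,1] = (3 - 7) / (1 - (-1)) = -2
g[1,3] = (71 - 3) / (3 - 1) = 34
g[-3,-1,1] = (-2 - 10) / (1 - (-3)) = -3
g[-1,1,3] = (34 - (-2)) / (3 - (-1)) = 9
g[-3,-1,1,3] = (9 - (-3)) / (3 - (-3)) = 2
g(-4) = -13 + 10·(-1) + (-3)·(-1)·(-3) + 2·(-1)·(-3)·(-5) = -62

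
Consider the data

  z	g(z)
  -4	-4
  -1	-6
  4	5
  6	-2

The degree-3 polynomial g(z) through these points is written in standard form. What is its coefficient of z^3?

-197/1680

The leading coefficient equals the top divided difference g[-4,-1,4,6].
g[-4,-1] = (-6 - (-4)) / (-1 - (-4)) = -2/3
g[-1,4] = (5 - (-6)) / (4 - (-1)) = 11/5
g[4,6] = (-2 - 5) / (6 - 4) = -7/2
g[-4,-1,4] = (11/5 - (-2/3)) / (4 - (-4)) = 43/120
g[-1,4,6] = (-7/2 - 11/5) / (6 - (-1)) = -57/70
g[-4,-1,4,6] = (-57/70 - 43/120) / (6 - (-4)) = -197/1680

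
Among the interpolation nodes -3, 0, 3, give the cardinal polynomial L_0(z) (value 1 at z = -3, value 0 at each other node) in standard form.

L_0(z) = z(z - 3) / [(-3)·(-6)]
       = (z^2 - 3z) / (18)

L_0(z) = (1/18)z^2 - (1/6)z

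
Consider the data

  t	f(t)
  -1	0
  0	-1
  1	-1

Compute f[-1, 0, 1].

1/2

f[-1,0] = (-1 - 0) / (0 - (-1)) = -1
f[0,1] = (-1 - (-1)) / (1 - 0) = 0
f[-1,0,1] = (0 - (-1)) / (1 - (-1)) = 1/2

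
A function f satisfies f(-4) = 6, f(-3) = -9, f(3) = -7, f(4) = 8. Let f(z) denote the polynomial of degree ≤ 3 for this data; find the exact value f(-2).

-39/2

Using Newton's divided-difference form:
f[-4,-3] = (-9 - 6) / (-3 - (-4)) = -15
f[-3,3] = (-7 - (-9)) / (3 - (-3)) = 1/3
f[3,4] = (8 - (-7)) / (4 - 3) = 15
f[-4,-3,3] = (1/3 - (-15)) / (3 - (-4)) = 46/21
f[-3,3,4] = (15 - 1/3) / (4 - (-3)) = 44/21
f[-4,-3,3,4] = (44/21 - 46/21) / (4 - (-4)) = -1/84
f(-2) = 6 + (-15)·(2) + (46/21)·(2)·(1) + (-1/84)·(2)·(1)·(-5) = -39/2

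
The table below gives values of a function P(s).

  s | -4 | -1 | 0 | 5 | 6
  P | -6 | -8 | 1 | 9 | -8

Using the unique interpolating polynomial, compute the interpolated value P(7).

L_0(7) = (8)·(7)·(2)·(1)/[(-3)·(-4)·(-9)·(-10)] = 14/135
L_1(7) = (11)·(7)·(2)·(1)/[(3)·(-1)·(-6)·(-7)] = -11/9
L_2(7) = (11)·(8)·(2)·(1)/[(4)·(1)·(-5)·(-6)] = 22/15
L_3(7) = (11)·(8)·(7)·(1)/[(9)·(6)·(5)·(-1)] = -308/135
L_4(7) = (11)·(8)·(7)·(2)/[(10)·(7)·(6)·(1)] = 44/15
Sum: (-6)·(14/135) + (-8)·(-11/9) + 1·(22/15) + 9·(-308/135) + (-8)·(44/15) = -1502/45

-1502/45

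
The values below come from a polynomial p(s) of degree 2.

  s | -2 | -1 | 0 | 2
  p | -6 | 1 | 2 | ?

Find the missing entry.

-14

The 3 known values determine p uniquely (degree ≤ 2).
Evaluate each Lagrange basis at s = 2:
L_0(2) = (3)·(2)/[(-1)·(-2)] = 3
L_1(2) = (4)·(2)/[(1)·(-1)] = -8
L_2(2) = (4)·(3)/[(2)·(1)] = 6
Sum: (-6)·(3) + 1·(-8) + 2·(6) = -14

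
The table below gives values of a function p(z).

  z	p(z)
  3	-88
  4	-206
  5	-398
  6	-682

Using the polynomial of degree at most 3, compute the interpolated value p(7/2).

-1111/8

Using Newton's divided-difference form:
p[3,4] = (-206 - (-88)) / (4 - 3) = -118
p[4,5] = (-398 - (-206)) / (5 - 4) = -192
p[5,6] = (-682 - (-398)) / (6 - 5) = -284
p[3,4,5] = (-192 - (-118)) / (5 - 3) = -37
p[4,5,6] = (-284 - (-192)) / (6 - 4) = -46
p[3,4,5,6] = (-46 - (-37)) / (6 - 3) = -3
p(7/2) = -88 + (-118)·(1/2) + (-37)·(1/2)·(-1/2) + (-3)·(1/2)·(-1/2)·(-3/2) = -1111/8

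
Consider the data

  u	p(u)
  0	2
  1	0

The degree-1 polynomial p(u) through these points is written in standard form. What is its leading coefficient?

-2

The leading coefficient equals the top divided difference p[0,1].
p[0,1] = (0 - 2) / (1 - 0) = -2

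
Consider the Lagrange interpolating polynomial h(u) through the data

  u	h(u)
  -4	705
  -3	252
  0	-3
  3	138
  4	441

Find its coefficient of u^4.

2

The leading coefficient equals the top divided difference h[-4,-3,0,3,4].
h[-4,-3] = (252 - 705) / (-3 - (-4)) = -453
h[-3,0] = (-3 - 252) / (0 - (-3)) = -85
h[0,3] = (138 - (-3)) / (3 - 0) = 47
h[3,4] = (441 - 138) / (4 - 3) = 303
h[-4,-3,0] = (-85 - (-453)) / (0 - (-4)) = 92
h[-3,0,3] = (47 - (-85)) / (3 - (-3)) = 22
h[0,3,4] = (303 - 47) / (4 - 0) = 64
h[-4,-3,0,3] = (22 - 92) / (3 - (-4)) = -10
h[-3,0,3,4] = (64 - 22) / (4 - (-3)) = 6
h[-4,-3,0,3,4] = (6 - (-10)) / (4 - (-4)) = 2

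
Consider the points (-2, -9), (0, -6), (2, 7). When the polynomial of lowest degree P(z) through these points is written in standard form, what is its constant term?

-6

Build the Lagrange basis polynomials:
L_0(z) = z(z - 2) / [8] = (1/8)z^2 - (1/4)z
L_1(z) = (z + 2)(z - 2) / [-4] = -(1/4)z^2 + 1
L_2(z) = (z + 2)z / [8] = (1/8)z^2 + (1/4)z
P(z) = (-9)·L_0 + (-6)·L_1 + 7·L_2
Only the constant term is needed; take it from each L_i and combine:
(-9)·(0) + (-6)·(1) + 7·(0) = -6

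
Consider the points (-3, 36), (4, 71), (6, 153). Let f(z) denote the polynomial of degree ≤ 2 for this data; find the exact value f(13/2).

357/2

Using Newton's divided-difference form:
f[-3,4] = (71 - 36) / (4 - (-3)) = 5
f[4,6] = (153 - 71) / (6 - 4) = 41
f[-3,4,6] = (41 - 5) / (6 - (-3)) = 4
f(13/2) = 36 + 5·(19/2) + 4·(19/2)·(5/2) = 357/2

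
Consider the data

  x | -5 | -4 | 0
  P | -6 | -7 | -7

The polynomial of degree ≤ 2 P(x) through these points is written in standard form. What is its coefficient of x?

4/5

L_0(x) = (x + 4)x / [5] = (1/5)x^2 + (4/5)x
L_1(x) = (x + 5)x / [-4] = -(1/4)x^2 - (5/4)x
L_2(x) = (x + 5)(x + 4) / [20] = (1/20)x^2 + (9/20)x + 1
P(x) = (-6)·L_0 + (-7)·L_1 + (-7)·L_2
Only the coefficient of x is needed; take it from each L_i and combine:
(-6)·(4/5) + (-7)·(-5/4) + (-7)·(9/20) = 4/5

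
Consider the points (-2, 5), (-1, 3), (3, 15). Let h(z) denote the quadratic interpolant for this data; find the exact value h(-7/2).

47/4

Evaluate each Lagrange basis at z = -7/2:
L_0(-7/2) = (-5/2)·(-13/2)/[(-1)·(-5)] = 13/4
L_1(-7/2) = (-3/2)·(-13/2)/[(1)·(-4)] = -39/16
L_2(-7/2) = (-3/2)·(-5/2)/[(5)·(4)] = 3/16
Sum: 5·(13/4) + 3·(-39/16) + 15·(3/16) = 47/4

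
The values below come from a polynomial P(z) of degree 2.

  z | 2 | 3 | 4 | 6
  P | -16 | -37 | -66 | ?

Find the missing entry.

The 3 known values determine P uniquely (degree ≤ 2).
Evaluate each Lagrange basis at z = 6:
L_0(6) = (3)·(2)/[(-1)·(-2)] = 3
L_1(6) = (4)·(2)/[(1)·(-1)] = -8
L_2(6) = (4)·(3)/[(2)·(1)] = 6
Sum: (-16)·(3) + (-37)·(-8) + (-66)·(6) = -148

-148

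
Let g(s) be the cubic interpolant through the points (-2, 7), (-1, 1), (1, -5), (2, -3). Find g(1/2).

-73/16

L_0(1/2) = (3/2)·(-1/2)·(-3/2)/[(-1)·(-3)·(-4)] = -3/32
L_1(1/2) = (5/2)·(-1/2)·(-3/2)/[(1)·(-2)·(-3)] = 5/16
L_2(1/2) = (5/2)·(3/2)·(-3/2)/[(3)·(2)·(-1)] = 15/16
L_3(1/2) = (5/2)·(3/2)·(-1/2)/[(4)·(3)·(1)] = -5/32
Sum: 7·(-3/32) + 1·(5/16) + (-5)·(15/16) + (-3)·(-5/32) = -73/16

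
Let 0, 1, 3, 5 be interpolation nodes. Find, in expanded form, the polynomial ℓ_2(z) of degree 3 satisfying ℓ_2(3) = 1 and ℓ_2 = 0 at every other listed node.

ℓ_2(z) = z(z - 1)(z - 5) / [(3)·(2)·(-2)]
       = (z^3 - 6z^2 + 5z) / (-12)

ℓ_2(z) = -(1/12)z^3 + (1/2)z^2 - (5/12)z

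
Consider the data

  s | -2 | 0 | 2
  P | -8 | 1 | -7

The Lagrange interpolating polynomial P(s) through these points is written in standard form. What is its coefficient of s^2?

-17/8

Build the Lagrange basis polynomials:
L_0(s) = s(s - 2) / [8] = (1/8)s^2 - (1/4)s
L_1(s) = (s + 2)(s - 2) / [-4] = -(1/4)s^2 + 1
L_2(s) = (s + 2)s / [8] = (1/8)s^2 + (1/4)s
P(s) = (-8)·L_0 + 1·L_1 + (-7)·L_2
Only the coefficient of s^2 is needed; take it from each L_i and combine:
(-8)·(1/8) + 1·(-1/4) + (-7)·(1/8) = -17/8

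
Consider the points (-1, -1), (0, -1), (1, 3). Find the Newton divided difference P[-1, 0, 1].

2

P[-1,0] = (-1 - (-1)) / (0 - (-1)) = 0
P[0,1] = (3 - (-1)) / (1 - 0) = 4
P[-1,0,1] = (4 - 0) / (1 - (-1)) = 2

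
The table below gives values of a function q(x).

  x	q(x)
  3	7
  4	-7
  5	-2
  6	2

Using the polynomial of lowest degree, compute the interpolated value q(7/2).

-29/8

L_0(7/2) = (-1/2)·(-3/2)·(-5/2)/[(-1)·(-2)·(-3)] = 5/16
L_1(7/2) = (1/2)·(-3/2)·(-5/2)/[(1)·(-1)·(-2)] = 15/16
L_2(7/2) = (1/2)·(-1/2)·(-5/2)/[(2)·(1)·(-1)] = -5/16
L_3(7/2) = (1/2)·(-1/2)·(-3/2)/[(3)·(2)·(1)] = 1/16
Sum: 7·(5/16) + (-7)·(15/16) + (-2)·(-5/16) + 2·(1/16) = -29/8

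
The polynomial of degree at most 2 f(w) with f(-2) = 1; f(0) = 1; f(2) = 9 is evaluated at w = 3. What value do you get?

16

L_0(3) = (3)·(1)/[(-2)·(-4)] = 3/8
L_1(3) = (5)·(1)/[(2)·(-2)] = -5/4
L_2(3) = (5)·(3)/[(4)·(2)] = 15/8
Sum: 1·(3/8) + 1·(-5/4) + 9·(15/8) = 16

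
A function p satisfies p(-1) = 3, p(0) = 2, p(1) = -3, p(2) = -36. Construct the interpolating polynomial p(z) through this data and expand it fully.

Newton's divided differences:
p[-1,0] = (2 - 3) / (0 - (-1)) = -1
p[0,1] = (-3 - 2) / (1 - 0) = -5
p[1,2] = (-36 - (-3)) / (2 - 1) = -33
p[-1,0,1] = (-5 - (-1)) / (1 - (-1)) = -2
p[0,1,2] = (-33 - (-5)) / (2 - 0) = -14
p[-1,0,1,2] = (-14 - (-2)) / (2 - (-1)) = -4
p(z) = 3 + (-1)·(z + 1) + (-2)·(z + 1)z + (-4)·(z + 1)z(z - 1)
Expanding: p(z) = -4z^3 - 2z^2 + z + 2

p(z) = -4z^3 - 2z^2 + z + 2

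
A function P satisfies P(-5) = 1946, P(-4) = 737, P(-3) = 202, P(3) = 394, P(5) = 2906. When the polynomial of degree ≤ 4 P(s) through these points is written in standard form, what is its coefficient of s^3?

4

Build the Lagrange basis polynomials:
L_0(s) = (s + 4)(s + 3)(s - 3)(s - 5) / [160] = (1/160)s^4 - (1/160)s^3 - (29/160)s^2 + (9/160)s + 9/8
L_1(s) = (s + 5)(s + 3)(s - 3)(s - 5) / [-63] = -(1/63)s^4 + (34/63)s^2 - 25/7
L_2(s) = (s + 5)(s + 4)(s - 3)(s - 5) / [96] = (1/96)s^4 + (1/96)s^3 - (37/96)s^2 - (25/96)s + 25/8
L_3(s) = (s + 5)(s + 4)(s + 3)(s - 5) / [-672] = -(1/672)s^4 - (1/96)s^3 + (13/672)s^2 + (25/96)s + 25/56
L_4(s) = (s + 5)(s + 4)(s + 3)(s - 3) / [1440] = (1/1440)s^4 + (1/160)s^3 + (11/1440)s^2 - (9/160)s - 1/8
P(s) = 1946·L_0 + 737·L_1 + 202·L_2 + 394·L_3 + 2906·L_4
Only the coefficient of s^3 is needed; take it from each L_i and combine:
1946·(-1/160) + 737·(0) + 202·(1/96) + 394·(-1/96) + 2906·(1/160) = 4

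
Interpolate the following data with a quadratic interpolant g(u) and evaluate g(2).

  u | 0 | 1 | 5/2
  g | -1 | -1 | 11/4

1

L_0(2) = (1)·(-1/2)/[(-1)·(-5/2)] = -1/5
L_1(2) = (2)·(-1/2)/[(1)·(-3/2)] = 2/3
L_2(2) = (2)·(1)/[(5/2)·(3/2)] = 8/15
Sum: (-1)·(-1/5) + (-1)·(2/3) + 11/4·(8/15) = 1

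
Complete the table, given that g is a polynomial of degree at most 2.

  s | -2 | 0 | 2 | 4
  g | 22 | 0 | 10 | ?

The 3 known values determine g uniquely (degree ≤ 2).
Evaluate each Lagrange basis at s = 4:
L_0(4) = (4)·(2)/[(-2)·(-4)] = 1
L_1(4) = (6)·(2)/[(2)·(-2)] = -3
L_2(4) = (6)·(4)/[(4)·(2)] = 3
Sum: 22·(1) + 0 + 10·(3) = 52

52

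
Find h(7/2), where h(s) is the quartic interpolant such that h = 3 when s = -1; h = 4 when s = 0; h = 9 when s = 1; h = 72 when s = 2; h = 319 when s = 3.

Evaluate each Lagrange basis at s = 7/2:
L_0(7/2) = (7/2)·(5/2)·(3/2)·(1/2)/[(-1)·(-2)·(-3)·(-4)] = 35/128
L_1(7/2) = (9/2)·(5/2)·(3/2)·(1/2)/[(1)·(-1)·(-2)·(-3)] = -45/32
L_2(7/2) = (9/2)·(7/2)·(3/2)·(1/2)/[(2)·(1)·(-1)·(-2)] = 189/64
L_3(7/2) = (9/2)·(7/2)·(5/2)·(1/2)/[(3)·(2)·(1)·(-1)] = -105/32
L_4(7/2) = (9/2)·(7/2)·(5/2)·(3/2)/[(4)·(3)·(2)·(1)] = 315/128
Sum: 3·(35/128) + 4·(-45/32) + 9·(189/64) + 72·(-105/32) + 319·(315/128) = 9129/16

9129/16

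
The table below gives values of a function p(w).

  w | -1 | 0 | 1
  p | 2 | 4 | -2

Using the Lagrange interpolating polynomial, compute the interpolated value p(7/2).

-52

L_0(7/2) = (7/2)·(5/2)/[(-1)·(-2)] = 35/8
L_1(7/2) = (9/2)·(5/2)/[(1)·(-1)] = -45/4
L_2(7/2) = (9/2)·(7/2)/[(2)·(1)] = 63/8
Sum: 2·(35/8) + 4·(-45/4) + (-2)·(63/8) = -52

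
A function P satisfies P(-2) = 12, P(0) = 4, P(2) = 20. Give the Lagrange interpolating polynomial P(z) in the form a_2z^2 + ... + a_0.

Build the Lagrange basis polynomials:
L_0(z) = z(z - 2) / [8] = (1/8)z^2 - (1/4)z
L_1(z) = (z + 2)(z - 2) / [-4] = -(1/4)z^2 + 1
L_2(z) = (z + 2)z / [8] = (1/8)z^2 + (1/4)z
P(z) = 12·L_0 + 4·L_1 + 20·L_2
  12·L_0(z) = (3/2)z^2 - 3z
  4·L_1(z) = -z^2 + 4
  20·L_2(z) = (5/2)z^2 + 5z
Adding term by term: 3z^2 + 2z + 4

P(z) = 3z^2 + 2z + 4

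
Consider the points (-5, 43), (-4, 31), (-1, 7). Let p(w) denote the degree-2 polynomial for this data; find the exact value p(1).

1

L_0(1) = (5)·(2)/[(-1)·(-4)] = 5/2
L_1(1) = (6)·(2)/[(1)·(-3)] = -4
L_2(1) = (6)·(5)/[(4)·(3)] = 5/2
Sum: 43·(5/2) + 31·(-4) + 7·(5/2) = 1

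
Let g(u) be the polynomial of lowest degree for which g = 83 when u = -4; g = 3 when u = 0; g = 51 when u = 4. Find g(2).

11

Using Newton's divided-difference form:
g[-4,0] = (3 - 83) / (0 - (-4)) = -20
g[0,4] = (51 - 3) / (4 - 0) = 12
g[-4,0,4] = (12 - (-20)) / (4 - (-4)) = 4
g(2) = 83 + (-20)·(6) + 4·(6)·(2) = 11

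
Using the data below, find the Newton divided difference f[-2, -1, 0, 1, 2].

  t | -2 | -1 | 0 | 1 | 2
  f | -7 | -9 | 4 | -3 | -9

f[-2,-1] = (-9 - (-7)) / (-1 - (-2)) = -2
f[-1,0] = (4 - (-9)) / (0 - (-1)) = 13
f[0,1] = (-3 - 4) / (1 - 0) = -7
f[1,2] = (-9 - (-3)) / (2 - 1) = -6
f[-2,-1,0] = (13 - (-2)) / (0 - (-2)) = 15/2
f[-1,0,1] = (-7 - 13) / (1 - (-1)) = -10
f[0,1,2] = (-6 - (-7)) / (2 - 0) = 1/2
f[-2,-1,0,1] = (-10 - 15/2) / (1 - (-2)) = -35/6
f[-1,0,1,2] = (1/2 - (-10)) / (2 - (-1)) = 7/2
f[-2,-1,0,1,2] = (7/2 - (-35/6)) / (2 - (-2)) = 7/3

7/3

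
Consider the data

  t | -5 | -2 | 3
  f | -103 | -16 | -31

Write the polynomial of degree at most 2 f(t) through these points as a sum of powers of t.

f(t) = -4t^2 + t + 2

Newton's divided differences:
f[-5,-2] = (-16 - (-103)) / (-2 - (-5)) = 29
f[-2,3] = (-31 - (-16)) / (3 - (-2)) = -3
f[-5,-2,3] = (-3 - 29) / (3 - (-5)) = -4
f(t) = -103 + 29·(t + 5) + (-4)·(t + 5)(t + 2)
Expanding: f(t) = -4t^2 + t + 2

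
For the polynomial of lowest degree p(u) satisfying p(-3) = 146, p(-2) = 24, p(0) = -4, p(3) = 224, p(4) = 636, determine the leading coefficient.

L_0(u) = (u + 2)u(u - 3)(u - 4) / [126] = (1/126)u^4 - (5/126)u^3 - (1/63)u^2 + (4/21)u
L_1(u) = (u + 3)u(u - 3)(u - 4) / [-60] = -(1/60)u^4 + (1/15)u^3 + (3/20)u^2 - (3/5)u
L_2(u) = (u + 3)(u + 2)(u - 3)(u - 4) / [72] = (1/72)u^4 - (1/36)u^3 - (17/72)u^2 + (1/4)u + 1
L_3(u) = (u + 3)(u + 2)u(u - 4) / [-90] = -(1/90)u^4 - (1/90)u^3 + (7/45)u^2 + (4/15)u
L_4(u) = (u + 3)(u + 2)u(u - 3) / [168] = (1/168)u^4 + (1/84)u^3 - (3/56)u^2 - (3/28)u
p(u) = 146·L_0 + 24·L_1 + (-4)·L_2 + 224·L_3 + 636·L_4
Only the coefficient of u^4 is needed; take it from each L_i and combine:
146·(1/126) + 24·(-1/60) + (-4)·(1/72) + 224·(-1/90) + 636·(1/168) = 2

2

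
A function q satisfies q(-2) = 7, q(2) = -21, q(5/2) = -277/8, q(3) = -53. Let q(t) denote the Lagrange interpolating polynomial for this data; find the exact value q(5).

-189

L_0(5) = (3)·(5/2)·(2)/[(-4)·(-9/2)·(-5)] = -1/6
L_1(5) = (7)·(5/2)·(2)/[(4)·(-1/2)·(-1)] = 35/2
L_2(5) = (7)·(3)·(2)/[(9/2)·(1/2)·(-1/2)] = -112/3
L_3(5) = (7)·(3)·(5/2)/[(5)·(1)·(1/2)] = 21
Sum: 7·(-1/6) + (-21)·(35/2) + (-277/8)·(-112/3) + (-53)·(21) = -189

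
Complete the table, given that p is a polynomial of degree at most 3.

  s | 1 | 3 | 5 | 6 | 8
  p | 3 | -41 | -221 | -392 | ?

The 4 known values determine p uniquely (degree ≤ 3).
L_0(8) = (5)·(3)·(2)/[(-2)·(-4)·(-5)] = -3/4
L_1(8) = (7)·(3)·(2)/[(2)·(-2)·(-3)] = 7/2
L_2(8) = (7)·(5)·(2)/[(4)·(2)·(-1)] = -35/4
L_3(8) = (7)·(5)·(3)/[(5)·(3)·(1)] = 7
Sum: 3·(-3/4) + (-41)·(7/2) + (-221)·(-35/4) + (-392)·(7) = -956

-956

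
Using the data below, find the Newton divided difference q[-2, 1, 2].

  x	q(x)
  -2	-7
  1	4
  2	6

-5/12

q[-2,1] = (4 - (-7)) / (1 - (-2)) = 11/3
q[1,2] = (6 - 4) / (2 - 1) = 2
q[-2,1,2] = (2 - 11/3) / (2 - (-2)) = -5/12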